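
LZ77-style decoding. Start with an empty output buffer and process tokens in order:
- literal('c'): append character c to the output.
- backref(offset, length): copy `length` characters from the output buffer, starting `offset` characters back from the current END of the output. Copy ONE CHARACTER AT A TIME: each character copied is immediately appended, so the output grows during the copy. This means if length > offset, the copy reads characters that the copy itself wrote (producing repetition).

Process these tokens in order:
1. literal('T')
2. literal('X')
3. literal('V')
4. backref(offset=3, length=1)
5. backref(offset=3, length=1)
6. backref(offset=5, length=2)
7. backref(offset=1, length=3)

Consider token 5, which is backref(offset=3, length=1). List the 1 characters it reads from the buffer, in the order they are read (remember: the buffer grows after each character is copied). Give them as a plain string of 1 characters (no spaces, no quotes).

Answer: X

Derivation:
Token 1: literal('T'). Output: "T"
Token 2: literal('X'). Output: "TX"
Token 3: literal('V'). Output: "TXV"
Token 4: backref(off=3, len=1). Copied 'T' from pos 0. Output: "TXVT"
Token 5: backref(off=3, len=1). Buffer before: "TXVT" (len 4)
  byte 1: read out[1]='X', append. Buffer now: "TXVTX"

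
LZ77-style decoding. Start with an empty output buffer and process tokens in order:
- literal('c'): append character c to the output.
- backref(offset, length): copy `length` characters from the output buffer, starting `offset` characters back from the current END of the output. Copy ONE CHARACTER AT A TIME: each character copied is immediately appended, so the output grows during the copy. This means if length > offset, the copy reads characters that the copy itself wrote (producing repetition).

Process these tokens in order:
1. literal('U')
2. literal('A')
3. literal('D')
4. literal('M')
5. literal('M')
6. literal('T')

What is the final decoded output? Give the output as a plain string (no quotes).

Answer: UADMMT

Derivation:
Token 1: literal('U'). Output: "U"
Token 2: literal('A'). Output: "UA"
Token 3: literal('D'). Output: "UAD"
Token 4: literal('M'). Output: "UADM"
Token 5: literal('M'). Output: "UADMM"
Token 6: literal('T'). Output: "UADMMT"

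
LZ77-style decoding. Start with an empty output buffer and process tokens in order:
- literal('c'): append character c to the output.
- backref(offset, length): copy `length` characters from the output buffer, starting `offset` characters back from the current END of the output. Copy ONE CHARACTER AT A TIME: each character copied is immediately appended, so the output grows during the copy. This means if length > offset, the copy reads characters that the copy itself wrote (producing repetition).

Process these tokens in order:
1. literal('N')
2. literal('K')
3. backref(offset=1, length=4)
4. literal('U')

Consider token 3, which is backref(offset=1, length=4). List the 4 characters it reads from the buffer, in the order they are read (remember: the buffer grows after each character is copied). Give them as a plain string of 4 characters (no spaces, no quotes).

Token 1: literal('N'). Output: "N"
Token 2: literal('K'). Output: "NK"
Token 3: backref(off=1, len=4). Buffer before: "NK" (len 2)
  byte 1: read out[1]='K', append. Buffer now: "NKK"
  byte 2: read out[2]='K', append. Buffer now: "NKKK"
  byte 3: read out[3]='K', append. Buffer now: "NKKKK"
  byte 4: read out[4]='K', append. Buffer now: "NKKKKK"

Answer: KKKK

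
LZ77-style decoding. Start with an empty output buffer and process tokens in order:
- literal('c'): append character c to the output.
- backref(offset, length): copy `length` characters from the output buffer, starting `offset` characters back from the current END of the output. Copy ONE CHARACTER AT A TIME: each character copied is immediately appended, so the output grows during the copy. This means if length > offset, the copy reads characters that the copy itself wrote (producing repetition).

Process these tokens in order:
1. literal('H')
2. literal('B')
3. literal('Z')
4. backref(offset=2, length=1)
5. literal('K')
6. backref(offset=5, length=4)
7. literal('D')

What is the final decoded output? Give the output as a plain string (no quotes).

Answer: HBZBKHBZBD

Derivation:
Token 1: literal('H'). Output: "H"
Token 2: literal('B'). Output: "HB"
Token 3: literal('Z'). Output: "HBZ"
Token 4: backref(off=2, len=1). Copied 'B' from pos 1. Output: "HBZB"
Token 5: literal('K'). Output: "HBZBK"
Token 6: backref(off=5, len=4). Copied 'HBZB' from pos 0. Output: "HBZBKHBZB"
Token 7: literal('D'). Output: "HBZBKHBZBD"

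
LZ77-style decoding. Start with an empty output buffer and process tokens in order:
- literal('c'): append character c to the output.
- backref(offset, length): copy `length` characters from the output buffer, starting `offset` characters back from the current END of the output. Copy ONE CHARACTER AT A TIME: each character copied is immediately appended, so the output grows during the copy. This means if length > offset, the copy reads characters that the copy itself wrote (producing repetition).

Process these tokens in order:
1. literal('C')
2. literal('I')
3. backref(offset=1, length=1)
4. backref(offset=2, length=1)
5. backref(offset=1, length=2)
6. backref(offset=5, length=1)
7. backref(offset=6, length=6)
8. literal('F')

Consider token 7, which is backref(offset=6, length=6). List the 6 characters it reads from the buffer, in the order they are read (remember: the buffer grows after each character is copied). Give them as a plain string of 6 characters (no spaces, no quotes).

Answer: IIIIII

Derivation:
Token 1: literal('C'). Output: "C"
Token 2: literal('I'). Output: "CI"
Token 3: backref(off=1, len=1). Copied 'I' from pos 1. Output: "CII"
Token 4: backref(off=2, len=1). Copied 'I' from pos 1. Output: "CIII"
Token 5: backref(off=1, len=2) (overlapping!). Copied 'II' from pos 3. Output: "CIIIII"
Token 6: backref(off=5, len=1). Copied 'I' from pos 1. Output: "CIIIIII"
Token 7: backref(off=6, len=6). Buffer before: "CIIIIII" (len 7)
  byte 1: read out[1]='I', append. Buffer now: "CIIIIIII"
  byte 2: read out[2]='I', append. Buffer now: "CIIIIIIII"
  byte 3: read out[3]='I', append. Buffer now: "CIIIIIIIII"
  byte 4: read out[4]='I', append. Buffer now: "CIIIIIIIIII"
  byte 5: read out[5]='I', append. Buffer now: "CIIIIIIIIIII"
  byte 6: read out[6]='I', append. Buffer now: "CIIIIIIIIIIII"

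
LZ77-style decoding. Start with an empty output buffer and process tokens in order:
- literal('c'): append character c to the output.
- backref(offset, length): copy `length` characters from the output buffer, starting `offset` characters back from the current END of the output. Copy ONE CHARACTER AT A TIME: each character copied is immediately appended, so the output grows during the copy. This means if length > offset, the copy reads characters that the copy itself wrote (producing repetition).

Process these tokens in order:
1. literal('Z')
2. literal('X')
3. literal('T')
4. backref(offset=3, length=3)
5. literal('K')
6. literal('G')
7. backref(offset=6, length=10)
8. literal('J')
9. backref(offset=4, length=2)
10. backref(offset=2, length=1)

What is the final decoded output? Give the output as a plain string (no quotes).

Answer: ZXTZXTKGTZXTKGTZXTJZXZ

Derivation:
Token 1: literal('Z'). Output: "Z"
Token 2: literal('X'). Output: "ZX"
Token 3: literal('T'). Output: "ZXT"
Token 4: backref(off=3, len=3). Copied 'ZXT' from pos 0. Output: "ZXTZXT"
Token 5: literal('K'). Output: "ZXTZXTK"
Token 6: literal('G'). Output: "ZXTZXTKG"
Token 7: backref(off=6, len=10) (overlapping!). Copied 'TZXTKGTZXT' from pos 2. Output: "ZXTZXTKGTZXTKGTZXT"
Token 8: literal('J'). Output: "ZXTZXTKGTZXTKGTZXTJ"
Token 9: backref(off=4, len=2). Copied 'ZX' from pos 15. Output: "ZXTZXTKGTZXTKGTZXTJZX"
Token 10: backref(off=2, len=1). Copied 'Z' from pos 19. Output: "ZXTZXTKGTZXTKGTZXTJZXZ"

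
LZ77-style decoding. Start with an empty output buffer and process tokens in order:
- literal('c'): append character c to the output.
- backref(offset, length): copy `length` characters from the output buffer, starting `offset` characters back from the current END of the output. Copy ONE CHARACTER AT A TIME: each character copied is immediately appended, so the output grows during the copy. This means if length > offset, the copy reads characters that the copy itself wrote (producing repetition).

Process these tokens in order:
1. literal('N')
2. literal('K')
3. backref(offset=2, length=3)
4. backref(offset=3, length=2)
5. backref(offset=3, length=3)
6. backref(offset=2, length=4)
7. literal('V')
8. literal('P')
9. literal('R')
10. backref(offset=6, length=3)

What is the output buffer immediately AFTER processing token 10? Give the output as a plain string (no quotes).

Answer: NKNKNNKNNKNKNKVPRKNK

Derivation:
Token 1: literal('N'). Output: "N"
Token 2: literal('K'). Output: "NK"
Token 3: backref(off=2, len=3) (overlapping!). Copied 'NKN' from pos 0. Output: "NKNKN"
Token 4: backref(off=3, len=2). Copied 'NK' from pos 2. Output: "NKNKNNK"
Token 5: backref(off=3, len=3). Copied 'NNK' from pos 4. Output: "NKNKNNKNNK"
Token 6: backref(off=2, len=4) (overlapping!). Copied 'NKNK' from pos 8. Output: "NKNKNNKNNKNKNK"
Token 7: literal('V'). Output: "NKNKNNKNNKNKNKV"
Token 8: literal('P'). Output: "NKNKNNKNNKNKNKVP"
Token 9: literal('R'). Output: "NKNKNNKNNKNKNKVPR"
Token 10: backref(off=6, len=3). Copied 'KNK' from pos 11. Output: "NKNKNNKNNKNKNKVPRKNK"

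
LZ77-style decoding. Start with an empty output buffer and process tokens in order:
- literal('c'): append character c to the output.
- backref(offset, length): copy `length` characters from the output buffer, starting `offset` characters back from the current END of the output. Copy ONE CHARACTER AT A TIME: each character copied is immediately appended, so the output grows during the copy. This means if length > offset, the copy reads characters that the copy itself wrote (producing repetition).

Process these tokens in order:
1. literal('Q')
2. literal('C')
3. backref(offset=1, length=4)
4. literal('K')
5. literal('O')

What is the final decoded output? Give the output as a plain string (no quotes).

Token 1: literal('Q'). Output: "Q"
Token 2: literal('C'). Output: "QC"
Token 3: backref(off=1, len=4) (overlapping!). Copied 'CCCC' from pos 1. Output: "QCCCCC"
Token 4: literal('K'). Output: "QCCCCCK"
Token 5: literal('O'). Output: "QCCCCCKO"

Answer: QCCCCCKO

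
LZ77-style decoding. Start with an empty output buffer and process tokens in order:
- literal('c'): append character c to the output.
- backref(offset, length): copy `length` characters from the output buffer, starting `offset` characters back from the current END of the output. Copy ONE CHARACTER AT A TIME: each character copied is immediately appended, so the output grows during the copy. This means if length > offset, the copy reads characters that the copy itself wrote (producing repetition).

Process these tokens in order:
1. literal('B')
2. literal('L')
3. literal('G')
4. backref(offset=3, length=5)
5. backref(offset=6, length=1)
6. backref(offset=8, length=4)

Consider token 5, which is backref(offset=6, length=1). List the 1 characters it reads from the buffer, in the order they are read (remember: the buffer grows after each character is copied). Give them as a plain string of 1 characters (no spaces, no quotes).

Answer: G

Derivation:
Token 1: literal('B'). Output: "B"
Token 2: literal('L'). Output: "BL"
Token 3: literal('G'). Output: "BLG"
Token 4: backref(off=3, len=5) (overlapping!). Copied 'BLGBL' from pos 0. Output: "BLGBLGBL"
Token 5: backref(off=6, len=1). Buffer before: "BLGBLGBL" (len 8)
  byte 1: read out[2]='G', append. Buffer now: "BLGBLGBLG"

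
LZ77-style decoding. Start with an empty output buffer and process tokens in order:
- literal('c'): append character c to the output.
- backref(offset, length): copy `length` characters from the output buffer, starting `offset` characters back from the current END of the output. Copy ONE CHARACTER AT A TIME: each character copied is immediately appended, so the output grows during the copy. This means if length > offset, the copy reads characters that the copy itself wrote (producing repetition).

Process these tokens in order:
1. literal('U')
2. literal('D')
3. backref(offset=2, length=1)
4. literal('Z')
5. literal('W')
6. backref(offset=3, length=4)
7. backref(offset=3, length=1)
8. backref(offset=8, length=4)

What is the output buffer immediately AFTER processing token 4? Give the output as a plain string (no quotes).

Token 1: literal('U'). Output: "U"
Token 2: literal('D'). Output: "UD"
Token 3: backref(off=2, len=1). Copied 'U' from pos 0. Output: "UDU"
Token 4: literal('Z'). Output: "UDUZ"

Answer: UDUZ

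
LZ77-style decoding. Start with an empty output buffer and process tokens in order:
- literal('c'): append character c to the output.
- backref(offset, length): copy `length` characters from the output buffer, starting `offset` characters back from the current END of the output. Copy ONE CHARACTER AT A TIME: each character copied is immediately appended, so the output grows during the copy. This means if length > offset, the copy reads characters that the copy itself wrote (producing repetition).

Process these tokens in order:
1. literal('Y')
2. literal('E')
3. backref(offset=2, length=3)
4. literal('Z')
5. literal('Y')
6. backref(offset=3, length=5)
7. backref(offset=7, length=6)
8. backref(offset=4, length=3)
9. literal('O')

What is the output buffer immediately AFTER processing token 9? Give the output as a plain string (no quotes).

Token 1: literal('Y'). Output: "Y"
Token 2: literal('E'). Output: "YE"
Token 3: backref(off=2, len=3) (overlapping!). Copied 'YEY' from pos 0. Output: "YEYEY"
Token 4: literal('Z'). Output: "YEYEYZ"
Token 5: literal('Y'). Output: "YEYEYZY"
Token 6: backref(off=3, len=5) (overlapping!). Copied 'YZYYZ' from pos 4. Output: "YEYEYZYYZYYZ"
Token 7: backref(off=7, len=6). Copied 'ZYYZYY' from pos 5. Output: "YEYEYZYYZYYZZYYZYY"
Token 8: backref(off=4, len=3). Copied 'YZY' from pos 14. Output: "YEYEYZYYZYYZZYYZYYYZY"
Token 9: literal('O'). Output: "YEYEYZYYZYYZZYYZYYYZYO"

Answer: YEYEYZYYZYYZZYYZYYYZYO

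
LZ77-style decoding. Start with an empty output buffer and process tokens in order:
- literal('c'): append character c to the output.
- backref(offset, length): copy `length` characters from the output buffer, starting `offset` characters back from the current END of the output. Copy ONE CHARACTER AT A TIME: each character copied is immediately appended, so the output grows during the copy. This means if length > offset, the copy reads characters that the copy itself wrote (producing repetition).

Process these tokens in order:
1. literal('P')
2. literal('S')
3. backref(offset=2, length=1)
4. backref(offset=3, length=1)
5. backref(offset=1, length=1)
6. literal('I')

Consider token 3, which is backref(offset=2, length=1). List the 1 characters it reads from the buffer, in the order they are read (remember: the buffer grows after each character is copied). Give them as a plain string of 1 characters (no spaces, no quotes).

Answer: P

Derivation:
Token 1: literal('P'). Output: "P"
Token 2: literal('S'). Output: "PS"
Token 3: backref(off=2, len=1). Buffer before: "PS" (len 2)
  byte 1: read out[0]='P', append. Buffer now: "PSP"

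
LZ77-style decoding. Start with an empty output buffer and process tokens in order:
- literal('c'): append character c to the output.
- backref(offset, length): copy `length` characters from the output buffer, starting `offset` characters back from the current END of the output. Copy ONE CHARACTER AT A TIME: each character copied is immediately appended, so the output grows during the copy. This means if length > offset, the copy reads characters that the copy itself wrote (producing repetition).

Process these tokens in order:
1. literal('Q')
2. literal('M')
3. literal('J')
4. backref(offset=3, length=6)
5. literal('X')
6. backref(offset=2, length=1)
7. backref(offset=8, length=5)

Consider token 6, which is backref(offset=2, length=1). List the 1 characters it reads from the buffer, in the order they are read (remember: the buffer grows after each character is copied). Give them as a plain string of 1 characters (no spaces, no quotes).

Token 1: literal('Q'). Output: "Q"
Token 2: literal('M'). Output: "QM"
Token 3: literal('J'). Output: "QMJ"
Token 4: backref(off=3, len=6) (overlapping!). Copied 'QMJQMJ' from pos 0. Output: "QMJQMJQMJ"
Token 5: literal('X'). Output: "QMJQMJQMJX"
Token 6: backref(off=2, len=1). Buffer before: "QMJQMJQMJX" (len 10)
  byte 1: read out[8]='J', append. Buffer now: "QMJQMJQMJXJ"

Answer: J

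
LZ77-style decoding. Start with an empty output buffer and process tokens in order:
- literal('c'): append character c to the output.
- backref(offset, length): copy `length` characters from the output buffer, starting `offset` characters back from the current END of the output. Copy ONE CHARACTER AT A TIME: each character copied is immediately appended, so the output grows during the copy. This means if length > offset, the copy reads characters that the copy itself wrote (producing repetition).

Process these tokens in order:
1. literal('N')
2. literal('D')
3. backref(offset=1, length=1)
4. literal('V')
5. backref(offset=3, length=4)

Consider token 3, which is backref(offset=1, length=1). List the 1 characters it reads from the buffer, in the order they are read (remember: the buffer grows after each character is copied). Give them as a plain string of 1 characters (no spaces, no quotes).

Token 1: literal('N'). Output: "N"
Token 2: literal('D'). Output: "ND"
Token 3: backref(off=1, len=1). Buffer before: "ND" (len 2)
  byte 1: read out[1]='D', append. Buffer now: "NDD"

Answer: D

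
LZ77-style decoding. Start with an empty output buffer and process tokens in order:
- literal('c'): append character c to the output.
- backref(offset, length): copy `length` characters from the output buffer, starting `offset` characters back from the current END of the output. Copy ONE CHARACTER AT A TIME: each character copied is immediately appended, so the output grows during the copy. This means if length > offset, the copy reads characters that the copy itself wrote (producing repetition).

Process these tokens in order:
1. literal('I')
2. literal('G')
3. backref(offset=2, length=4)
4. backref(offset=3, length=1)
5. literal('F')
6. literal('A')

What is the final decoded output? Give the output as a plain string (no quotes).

Answer: IGIGIGGFA

Derivation:
Token 1: literal('I'). Output: "I"
Token 2: literal('G'). Output: "IG"
Token 3: backref(off=2, len=4) (overlapping!). Copied 'IGIG' from pos 0. Output: "IGIGIG"
Token 4: backref(off=3, len=1). Copied 'G' from pos 3. Output: "IGIGIGG"
Token 5: literal('F'). Output: "IGIGIGGF"
Token 6: literal('A'). Output: "IGIGIGGFA"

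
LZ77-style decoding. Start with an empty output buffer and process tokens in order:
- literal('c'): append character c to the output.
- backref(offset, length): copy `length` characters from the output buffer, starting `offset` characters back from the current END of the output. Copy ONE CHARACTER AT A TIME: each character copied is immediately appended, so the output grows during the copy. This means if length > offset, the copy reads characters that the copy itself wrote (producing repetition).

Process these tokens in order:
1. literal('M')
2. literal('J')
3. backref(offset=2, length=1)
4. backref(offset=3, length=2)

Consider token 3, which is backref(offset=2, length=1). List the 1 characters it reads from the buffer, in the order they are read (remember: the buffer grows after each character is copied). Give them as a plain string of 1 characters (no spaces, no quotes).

Answer: M

Derivation:
Token 1: literal('M'). Output: "M"
Token 2: literal('J'). Output: "MJ"
Token 3: backref(off=2, len=1). Buffer before: "MJ" (len 2)
  byte 1: read out[0]='M', append. Buffer now: "MJM"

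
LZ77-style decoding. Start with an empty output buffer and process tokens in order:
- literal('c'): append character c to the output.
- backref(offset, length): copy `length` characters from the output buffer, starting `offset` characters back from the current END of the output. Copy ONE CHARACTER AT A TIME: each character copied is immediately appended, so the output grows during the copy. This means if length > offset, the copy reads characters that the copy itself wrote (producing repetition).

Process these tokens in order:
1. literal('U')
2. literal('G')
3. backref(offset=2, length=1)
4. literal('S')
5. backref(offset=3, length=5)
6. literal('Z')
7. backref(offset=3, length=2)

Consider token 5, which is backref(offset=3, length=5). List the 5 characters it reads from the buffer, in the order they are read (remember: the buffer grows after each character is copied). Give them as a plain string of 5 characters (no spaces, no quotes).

Answer: GUSGU

Derivation:
Token 1: literal('U'). Output: "U"
Token 2: literal('G'). Output: "UG"
Token 3: backref(off=2, len=1). Copied 'U' from pos 0. Output: "UGU"
Token 4: literal('S'). Output: "UGUS"
Token 5: backref(off=3, len=5). Buffer before: "UGUS" (len 4)
  byte 1: read out[1]='G', append. Buffer now: "UGUSG"
  byte 2: read out[2]='U', append. Buffer now: "UGUSGU"
  byte 3: read out[3]='S', append. Buffer now: "UGUSGUS"
  byte 4: read out[4]='G', append. Buffer now: "UGUSGUSG"
  byte 5: read out[5]='U', append. Buffer now: "UGUSGUSGU"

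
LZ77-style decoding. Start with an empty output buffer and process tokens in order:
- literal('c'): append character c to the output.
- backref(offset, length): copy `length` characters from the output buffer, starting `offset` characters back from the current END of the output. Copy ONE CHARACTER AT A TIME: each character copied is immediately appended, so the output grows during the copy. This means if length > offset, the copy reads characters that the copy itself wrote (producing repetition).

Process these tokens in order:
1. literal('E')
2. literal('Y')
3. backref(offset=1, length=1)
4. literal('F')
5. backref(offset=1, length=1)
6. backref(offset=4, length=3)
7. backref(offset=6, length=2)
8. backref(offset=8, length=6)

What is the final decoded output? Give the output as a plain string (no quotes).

Token 1: literal('E'). Output: "E"
Token 2: literal('Y'). Output: "EY"
Token 3: backref(off=1, len=1). Copied 'Y' from pos 1. Output: "EYY"
Token 4: literal('F'). Output: "EYYF"
Token 5: backref(off=1, len=1). Copied 'F' from pos 3. Output: "EYYFF"
Token 6: backref(off=4, len=3). Copied 'YYF' from pos 1. Output: "EYYFFYYF"
Token 7: backref(off=6, len=2). Copied 'YF' from pos 2. Output: "EYYFFYYFYF"
Token 8: backref(off=8, len=6). Copied 'YFFYYF' from pos 2. Output: "EYYFFYYFYFYFFYYF"

Answer: EYYFFYYFYFYFFYYF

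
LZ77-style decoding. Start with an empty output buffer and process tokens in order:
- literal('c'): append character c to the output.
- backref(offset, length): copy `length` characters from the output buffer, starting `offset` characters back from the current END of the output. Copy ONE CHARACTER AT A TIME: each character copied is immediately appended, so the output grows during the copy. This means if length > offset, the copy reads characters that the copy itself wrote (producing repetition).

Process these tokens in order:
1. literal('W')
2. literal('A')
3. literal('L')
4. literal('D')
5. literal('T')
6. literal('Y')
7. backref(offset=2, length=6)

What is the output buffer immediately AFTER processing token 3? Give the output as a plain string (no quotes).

Answer: WAL

Derivation:
Token 1: literal('W'). Output: "W"
Token 2: literal('A'). Output: "WA"
Token 3: literal('L'). Output: "WAL"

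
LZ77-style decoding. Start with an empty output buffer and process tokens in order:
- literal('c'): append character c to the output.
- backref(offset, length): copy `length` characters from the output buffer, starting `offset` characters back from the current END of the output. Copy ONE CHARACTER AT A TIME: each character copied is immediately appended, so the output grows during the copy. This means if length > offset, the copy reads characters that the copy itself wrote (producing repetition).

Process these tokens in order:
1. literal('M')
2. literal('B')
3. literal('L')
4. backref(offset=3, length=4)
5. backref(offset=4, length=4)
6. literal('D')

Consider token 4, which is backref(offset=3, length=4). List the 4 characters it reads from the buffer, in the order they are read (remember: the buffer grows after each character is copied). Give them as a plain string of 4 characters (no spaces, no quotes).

Token 1: literal('M'). Output: "M"
Token 2: literal('B'). Output: "MB"
Token 3: literal('L'). Output: "MBL"
Token 4: backref(off=3, len=4). Buffer before: "MBL" (len 3)
  byte 1: read out[0]='M', append. Buffer now: "MBLM"
  byte 2: read out[1]='B', append. Buffer now: "MBLMB"
  byte 3: read out[2]='L', append. Buffer now: "MBLMBL"
  byte 4: read out[3]='M', append. Buffer now: "MBLMBLM"

Answer: MBLM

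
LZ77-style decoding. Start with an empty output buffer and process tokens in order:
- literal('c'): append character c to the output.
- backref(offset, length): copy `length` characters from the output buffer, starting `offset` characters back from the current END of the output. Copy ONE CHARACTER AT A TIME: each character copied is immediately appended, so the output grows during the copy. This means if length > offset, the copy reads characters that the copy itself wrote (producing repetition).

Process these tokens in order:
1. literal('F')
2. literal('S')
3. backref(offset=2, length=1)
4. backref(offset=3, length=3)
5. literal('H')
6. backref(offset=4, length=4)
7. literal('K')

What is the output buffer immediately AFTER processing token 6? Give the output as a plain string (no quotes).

Token 1: literal('F'). Output: "F"
Token 2: literal('S'). Output: "FS"
Token 3: backref(off=2, len=1). Copied 'F' from pos 0. Output: "FSF"
Token 4: backref(off=3, len=3). Copied 'FSF' from pos 0. Output: "FSFFSF"
Token 5: literal('H'). Output: "FSFFSFH"
Token 6: backref(off=4, len=4). Copied 'FSFH' from pos 3. Output: "FSFFSFHFSFH"

Answer: FSFFSFHFSFH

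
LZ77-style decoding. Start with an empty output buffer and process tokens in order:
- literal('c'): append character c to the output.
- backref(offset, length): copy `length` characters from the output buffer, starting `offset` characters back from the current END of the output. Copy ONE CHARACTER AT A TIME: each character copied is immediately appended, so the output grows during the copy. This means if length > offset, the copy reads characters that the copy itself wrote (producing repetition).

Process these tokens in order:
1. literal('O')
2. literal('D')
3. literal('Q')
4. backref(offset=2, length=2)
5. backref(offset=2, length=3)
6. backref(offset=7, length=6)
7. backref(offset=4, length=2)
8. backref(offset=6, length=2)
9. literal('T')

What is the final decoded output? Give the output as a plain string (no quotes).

Answer: ODQDQDQDDQDQDQDQDQT

Derivation:
Token 1: literal('O'). Output: "O"
Token 2: literal('D'). Output: "OD"
Token 3: literal('Q'). Output: "ODQ"
Token 4: backref(off=2, len=2). Copied 'DQ' from pos 1. Output: "ODQDQ"
Token 5: backref(off=2, len=3) (overlapping!). Copied 'DQD' from pos 3. Output: "ODQDQDQD"
Token 6: backref(off=7, len=6). Copied 'DQDQDQ' from pos 1. Output: "ODQDQDQDDQDQDQ"
Token 7: backref(off=4, len=2). Copied 'DQ' from pos 10. Output: "ODQDQDQDDQDQDQDQ"
Token 8: backref(off=6, len=2). Copied 'DQ' from pos 10. Output: "ODQDQDQDDQDQDQDQDQ"
Token 9: literal('T'). Output: "ODQDQDQDDQDQDQDQDQT"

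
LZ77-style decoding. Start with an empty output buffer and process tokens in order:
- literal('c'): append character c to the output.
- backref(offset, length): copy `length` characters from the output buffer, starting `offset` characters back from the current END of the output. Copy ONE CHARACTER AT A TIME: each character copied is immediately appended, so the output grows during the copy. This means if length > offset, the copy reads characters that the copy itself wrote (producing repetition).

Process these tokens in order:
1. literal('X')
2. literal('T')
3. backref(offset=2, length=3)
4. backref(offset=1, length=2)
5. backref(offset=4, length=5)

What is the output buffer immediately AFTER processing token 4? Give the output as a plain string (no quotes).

Answer: XTXTXXX

Derivation:
Token 1: literal('X'). Output: "X"
Token 2: literal('T'). Output: "XT"
Token 3: backref(off=2, len=3) (overlapping!). Copied 'XTX' from pos 0. Output: "XTXTX"
Token 4: backref(off=1, len=2) (overlapping!). Copied 'XX' from pos 4. Output: "XTXTXXX"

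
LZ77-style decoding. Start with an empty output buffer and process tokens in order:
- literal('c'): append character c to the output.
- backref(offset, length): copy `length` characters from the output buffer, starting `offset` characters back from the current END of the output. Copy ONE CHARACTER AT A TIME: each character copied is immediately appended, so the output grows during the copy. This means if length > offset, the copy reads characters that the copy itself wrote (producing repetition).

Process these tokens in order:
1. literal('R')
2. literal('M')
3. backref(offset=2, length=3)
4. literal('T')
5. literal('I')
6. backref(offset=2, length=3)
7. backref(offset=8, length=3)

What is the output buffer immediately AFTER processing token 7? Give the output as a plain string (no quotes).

Token 1: literal('R'). Output: "R"
Token 2: literal('M'). Output: "RM"
Token 3: backref(off=2, len=3) (overlapping!). Copied 'RMR' from pos 0. Output: "RMRMR"
Token 4: literal('T'). Output: "RMRMRT"
Token 5: literal('I'). Output: "RMRMRTI"
Token 6: backref(off=2, len=3) (overlapping!). Copied 'TIT' from pos 5. Output: "RMRMRTITIT"
Token 7: backref(off=8, len=3). Copied 'RMR' from pos 2. Output: "RMRMRTITITRMR"

Answer: RMRMRTITITRMR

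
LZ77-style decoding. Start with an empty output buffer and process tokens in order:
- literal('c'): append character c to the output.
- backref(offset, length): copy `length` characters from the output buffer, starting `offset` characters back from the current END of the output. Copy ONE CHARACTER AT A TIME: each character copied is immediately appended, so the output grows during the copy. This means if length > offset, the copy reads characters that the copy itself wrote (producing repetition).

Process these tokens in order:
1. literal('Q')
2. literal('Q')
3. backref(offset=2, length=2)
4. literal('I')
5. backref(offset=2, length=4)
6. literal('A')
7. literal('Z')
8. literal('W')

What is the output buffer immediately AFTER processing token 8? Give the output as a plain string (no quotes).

Answer: QQQQIQIQIAZW

Derivation:
Token 1: literal('Q'). Output: "Q"
Token 2: literal('Q'). Output: "QQ"
Token 3: backref(off=2, len=2). Copied 'QQ' from pos 0. Output: "QQQQ"
Token 4: literal('I'). Output: "QQQQI"
Token 5: backref(off=2, len=4) (overlapping!). Copied 'QIQI' from pos 3. Output: "QQQQIQIQI"
Token 6: literal('A'). Output: "QQQQIQIQIA"
Token 7: literal('Z'). Output: "QQQQIQIQIAZ"
Token 8: literal('W'). Output: "QQQQIQIQIAZW"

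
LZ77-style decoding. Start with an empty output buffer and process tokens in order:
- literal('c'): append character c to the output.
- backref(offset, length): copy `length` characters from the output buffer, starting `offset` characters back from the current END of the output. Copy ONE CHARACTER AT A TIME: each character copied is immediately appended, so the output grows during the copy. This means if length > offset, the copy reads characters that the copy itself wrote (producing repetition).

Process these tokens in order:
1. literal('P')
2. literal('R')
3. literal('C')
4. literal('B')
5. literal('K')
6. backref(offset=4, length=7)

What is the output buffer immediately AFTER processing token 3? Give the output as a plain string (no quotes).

Token 1: literal('P'). Output: "P"
Token 2: literal('R'). Output: "PR"
Token 3: literal('C'). Output: "PRC"

Answer: PRC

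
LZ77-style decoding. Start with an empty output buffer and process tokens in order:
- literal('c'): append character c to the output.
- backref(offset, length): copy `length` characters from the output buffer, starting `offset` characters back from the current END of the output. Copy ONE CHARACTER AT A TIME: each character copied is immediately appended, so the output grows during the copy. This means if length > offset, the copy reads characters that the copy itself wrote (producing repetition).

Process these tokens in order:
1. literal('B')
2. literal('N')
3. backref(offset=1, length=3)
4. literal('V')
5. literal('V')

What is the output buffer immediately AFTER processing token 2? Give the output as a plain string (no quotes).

Answer: BN

Derivation:
Token 1: literal('B'). Output: "B"
Token 2: literal('N'). Output: "BN"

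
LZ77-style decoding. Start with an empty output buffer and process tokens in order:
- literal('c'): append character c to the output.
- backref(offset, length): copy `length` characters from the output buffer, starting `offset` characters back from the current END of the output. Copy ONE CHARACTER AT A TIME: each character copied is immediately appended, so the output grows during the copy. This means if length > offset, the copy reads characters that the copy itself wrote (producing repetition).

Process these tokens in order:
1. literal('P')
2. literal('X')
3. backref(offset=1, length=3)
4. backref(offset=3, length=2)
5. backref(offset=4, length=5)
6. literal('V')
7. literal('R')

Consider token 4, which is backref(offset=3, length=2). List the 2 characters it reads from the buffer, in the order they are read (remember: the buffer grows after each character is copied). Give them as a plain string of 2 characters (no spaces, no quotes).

Answer: XX

Derivation:
Token 1: literal('P'). Output: "P"
Token 2: literal('X'). Output: "PX"
Token 3: backref(off=1, len=3) (overlapping!). Copied 'XXX' from pos 1. Output: "PXXXX"
Token 4: backref(off=3, len=2). Buffer before: "PXXXX" (len 5)
  byte 1: read out[2]='X', append. Buffer now: "PXXXXX"
  byte 2: read out[3]='X', append. Buffer now: "PXXXXXX"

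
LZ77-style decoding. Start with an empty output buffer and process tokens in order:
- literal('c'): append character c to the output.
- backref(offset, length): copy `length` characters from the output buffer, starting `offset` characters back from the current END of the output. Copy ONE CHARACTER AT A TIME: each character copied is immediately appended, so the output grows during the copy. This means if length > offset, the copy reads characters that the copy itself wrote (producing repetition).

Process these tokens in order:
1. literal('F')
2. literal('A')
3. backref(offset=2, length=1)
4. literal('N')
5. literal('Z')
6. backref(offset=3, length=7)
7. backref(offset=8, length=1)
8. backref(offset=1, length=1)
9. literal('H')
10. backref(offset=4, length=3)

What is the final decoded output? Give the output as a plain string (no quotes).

Token 1: literal('F'). Output: "F"
Token 2: literal('A'). Output: "FA"
Token 3: backref(off=2, len=1). Copied 'F' from pos 0. Output: "FAF"
Token 4: literal('N'). Output: "FAFN"
Token 5: literal('Z'). Output: "FAFNZ"
Token 6: backref(off=3, len=7) (overlapping!). Copied 'FNZFNZF' from pos 2. Output: "FAFNZFNZFNZF"
Token 7: backref(off=8, len=1). Copied 'Z' from pos 4. Output: "FAFNZFNZFNZFZ"
Token 8: backref(off=1, len=1). Copied 'Z' from pos 12. Output: "FAFNZFNZFNZFZZ"
Token 9: literal('H'). Output: "FAFNZFNZFNZFZZH"
Token 10: backref(off=4, len=3). Copied 'FZZ' from pos 11. Output: "FAFNZFNZFNZFZZHFZZ"

Answer: FAFNZFNZFNZFZZHFZZ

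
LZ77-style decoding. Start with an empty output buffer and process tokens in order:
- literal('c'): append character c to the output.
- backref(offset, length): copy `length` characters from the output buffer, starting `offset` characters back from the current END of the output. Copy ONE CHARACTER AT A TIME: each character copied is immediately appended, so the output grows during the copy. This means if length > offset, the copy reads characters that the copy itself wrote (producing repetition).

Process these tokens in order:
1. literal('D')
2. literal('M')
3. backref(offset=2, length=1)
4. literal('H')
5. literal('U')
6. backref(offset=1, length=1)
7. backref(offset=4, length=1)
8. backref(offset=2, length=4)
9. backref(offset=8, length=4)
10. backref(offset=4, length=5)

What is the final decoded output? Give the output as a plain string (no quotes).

Token 1: literal('D'). Output: "D"
Token 2: literal('M'). Output: "DM"
Token 3: backref(off=2, len=1). Copied 'D' from pos 0. Output: "DMD"
Token 4: literal('H'). Output: "DMDH"
Token 5: literal('U'). Output: "DMDHU"
Token 6: backref(off=1, len=1). Copied 'U' from pos 4. Output: "DMDHUU"
Token 7: backref(off=4, len=1). Copied 'D' from pos 2. Output: "DMDHUUD"
Token 8: backref(off=2, len=4) (overlapping!). Copied 'UDUD' from pos 5. Output: "DMDHUUDUDUD"
Token 9: backref(off=8, len=4). Copied 'HUUD' from pos 3. Output: "DMDHUUDUDUDHUUD"
Token 10: backref(off=4, len=5) (overlapping!). Copied 'HUUDH' from pos 11. Output: "DMDHUUDUDUDHUUDHUUDH"

Answer: DMDHUUDUDUDHUUDHUUDH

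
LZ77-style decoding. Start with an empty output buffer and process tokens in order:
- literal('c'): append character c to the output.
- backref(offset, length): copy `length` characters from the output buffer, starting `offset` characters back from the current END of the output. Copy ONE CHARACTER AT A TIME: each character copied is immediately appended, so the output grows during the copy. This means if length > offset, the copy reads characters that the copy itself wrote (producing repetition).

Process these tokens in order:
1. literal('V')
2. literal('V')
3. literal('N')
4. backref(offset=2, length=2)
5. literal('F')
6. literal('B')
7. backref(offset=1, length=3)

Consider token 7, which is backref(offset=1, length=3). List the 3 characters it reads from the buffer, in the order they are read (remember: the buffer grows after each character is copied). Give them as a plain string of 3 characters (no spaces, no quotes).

Answer: BBB

Derivation:
Token 1: literal('V'). Output: "V"
Token 2: literal('V'). Output: "VV"
Token 3: literal('N'). Output: "VVN"
Token 4: backref(off=2, len=2). Copied 'VN' from pos 1. Output: "VVNVN"
Token 5: literal('F'). Output: "VVNVNF"
Token 6: literal('B'). Output: "VVNVNFB"
Token 7: backref(off=1, len=3). Buffer before: "VVNVNFB" (len 7)
  byte 1: read out[6]='B', append. Buffer now: "VVNVNFBB"
  byte 2: read out[7]='B', append. Buffer now: "VVNVNFBBB"
  byte 3: read out[8]='B', append. Buffer now: "VVNVNFBBBB"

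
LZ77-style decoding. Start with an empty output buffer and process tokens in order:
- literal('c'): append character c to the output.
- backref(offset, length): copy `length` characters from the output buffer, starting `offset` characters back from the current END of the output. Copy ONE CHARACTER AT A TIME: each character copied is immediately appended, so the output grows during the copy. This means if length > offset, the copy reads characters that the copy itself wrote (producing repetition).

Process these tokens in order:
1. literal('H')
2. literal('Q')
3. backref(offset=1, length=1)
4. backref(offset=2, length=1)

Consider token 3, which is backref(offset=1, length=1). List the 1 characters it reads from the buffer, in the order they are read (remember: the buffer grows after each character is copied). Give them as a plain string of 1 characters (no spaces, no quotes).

Token 1: literal('H'). Output: "H"
Token 2: literal('Q'). Output: "HQ"
Token 3: backref(off=1, len=1). Buffer before: "HQ" (len 2)
  byte 1: read out[1]='Q', append. Buffer now: "HQQ"

Answer: Q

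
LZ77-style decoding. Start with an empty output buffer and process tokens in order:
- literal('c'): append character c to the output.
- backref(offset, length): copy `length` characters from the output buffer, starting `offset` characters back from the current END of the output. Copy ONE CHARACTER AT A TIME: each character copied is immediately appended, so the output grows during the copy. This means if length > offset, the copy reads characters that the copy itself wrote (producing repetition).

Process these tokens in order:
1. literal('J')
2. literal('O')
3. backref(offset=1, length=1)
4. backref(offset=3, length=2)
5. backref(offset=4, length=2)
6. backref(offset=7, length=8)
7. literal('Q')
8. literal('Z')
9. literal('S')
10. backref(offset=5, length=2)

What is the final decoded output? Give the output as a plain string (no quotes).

Token 1: literal('J'). Output: "J"
Token 2: literal('O'). Output: "JO"
Token 3: backref(off=1, len=1). Copied 'O' from pos 1. Output: "JOO"
Token 4: backref(off=3, len=2). Copied 'JO' from pos 0. Output: "JOOJO"
Token 5: backref(off=4, len=2). Copied 'OO' from pos 1. Output: "JOOJOOO"
Token 6: backref(off=7, len=8) (overlapping!). Copied 'JOOJOOOJ' from pos 0. Output: "JOOJOOOJOOJOOOJ"
Token 7: literal('Q'). Output: "JOOJOOOJOOJOOOJQ"
Token 8: literal('Z'). Output: "JOOJOOOJOOJOOOJQZ"
Token 9: literal('S'). Output: "JOOJOOOJOOJOOOJQZS"
Token 10: backref(off=5, len=2). Copied 'OJ' from pos 13. Output: "JOOJOOOJOOJOOOJQZSOJ"

Answer: JOOJOOOJOOJOOOJQZSOJ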